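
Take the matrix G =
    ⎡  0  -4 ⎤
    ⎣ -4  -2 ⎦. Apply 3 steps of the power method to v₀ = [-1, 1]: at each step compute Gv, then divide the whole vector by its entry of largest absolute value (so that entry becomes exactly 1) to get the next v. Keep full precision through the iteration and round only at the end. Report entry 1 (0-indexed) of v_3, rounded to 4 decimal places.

Gv0 = (-4.00000, 2.00000); divide by -4.00000 → v1 = (1.00000, -0.50000)
Gv1 = (2.00000, -3.00000); divide by -3.00000 → v2 = (-0.66667, 1.00000)
Gv2 = (-4.00000, 0.66667); divide by -4.00000 → v3 = (1.00000, -0.16667)
Requested entry of v3: 8/-48 = -0.1667

-0.1667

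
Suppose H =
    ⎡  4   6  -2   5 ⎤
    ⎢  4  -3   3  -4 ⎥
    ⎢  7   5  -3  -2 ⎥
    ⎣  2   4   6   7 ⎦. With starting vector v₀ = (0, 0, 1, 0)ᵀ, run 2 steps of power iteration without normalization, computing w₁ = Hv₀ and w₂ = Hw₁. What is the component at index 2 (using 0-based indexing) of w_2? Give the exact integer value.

w1 = Hv₀ = (4·0 + 6·0 + (-2)·1 + 5·0; 4·0 + (-3)·0 + 3·1 + (-4)·0; 7·0 + 5·0 + (-3)·1 + (-2)·0; 2·0 + 4·0 + 6·1 + 7·0) = (-2, 3, -3, 6)
w2 = Hw1 = (4·(-2) + 6·3 + (-2)·(-3) + 5·6; 4·(-2) + (-3)·3 + 3·(-3) + (-4)·6; 7·(-2) + 5·3 + (-3)·(-3) + (-2)·6; 2·(-2) + 4·3 + 6·(-3) + 7·6) = (46, -50, -2, 32)
The requested component of w2 is -2.

-2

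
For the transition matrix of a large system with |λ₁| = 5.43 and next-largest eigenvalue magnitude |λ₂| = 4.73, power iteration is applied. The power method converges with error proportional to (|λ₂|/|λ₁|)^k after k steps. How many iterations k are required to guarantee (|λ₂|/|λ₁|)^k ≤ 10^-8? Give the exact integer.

|λ₂/λ₁| = 4.73/5.43 = 0.87109
Need k ≥ ln(10^-8) / ln(0.87109) = -18.4207 / -0.1380 ≈ 133.470
Smallest integer k satisfying the bound: 134

134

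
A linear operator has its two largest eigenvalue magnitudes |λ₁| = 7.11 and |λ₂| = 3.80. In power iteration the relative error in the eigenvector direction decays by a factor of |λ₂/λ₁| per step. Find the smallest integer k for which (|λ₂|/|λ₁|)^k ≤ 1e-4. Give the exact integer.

|λ₂/λ₁| = 3.80/7.11 = 0.53446
Need k ≥ ln(1e-4) / ln(0.53446) = -9.2103 / -0.6265 ≈ 14.701
Smallest integer k satisfying the bound: 15

15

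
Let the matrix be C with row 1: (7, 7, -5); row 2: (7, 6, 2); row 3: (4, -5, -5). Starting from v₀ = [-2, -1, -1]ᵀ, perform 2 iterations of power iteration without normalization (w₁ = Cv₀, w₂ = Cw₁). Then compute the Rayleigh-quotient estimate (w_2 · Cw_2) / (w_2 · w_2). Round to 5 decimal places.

w1 = Cv₀ = (7·(-2) + 7·(-1) + (-5)·(-1); 7·(-2) + 6·(-1) + 2·(-1); 4·(-2) + (-5)·(-1) + (-5)·(-1)) = (-16, -22, 2)
w2 = Cw1 = (7·(-16) + 7·(-22) + (-5)·2; 7·(-16) + 6·(-22) + 2·2; 4·(-16) + (-5)·(-22) + (-5)·2) = (-276, -240, 36)
Cw2 = (-3792, -3300, -84)
w2·Cw2 = (-276)·(-3792) + (-240)·(-3300) + 36·(-84) = 1835568; w2·w2 = (-276)·(-276) + (-240)·(-240) + 36·36 = 135072
λ ≈ 1835568/135072 = 13.58955

λ ≈ 13.58955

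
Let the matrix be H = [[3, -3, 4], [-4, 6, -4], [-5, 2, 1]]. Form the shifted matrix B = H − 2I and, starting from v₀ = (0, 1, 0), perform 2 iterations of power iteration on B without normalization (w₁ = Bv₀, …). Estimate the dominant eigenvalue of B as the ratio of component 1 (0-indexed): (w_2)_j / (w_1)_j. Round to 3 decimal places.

5.000

B = H − 2I has rows (1, -3, 4); (-4, 4, -4); (-5, 2, -1)
w1 = Bv₀ = (1·0 + (-3)·1 + 4·0; (-4)·0 + 4·1 + (-4)·0; (-5)·0 + 2·1 + (-1)·0) = (-3, 4, 2)
w2 = Bw1 = (1·(-3) + (-3)·4 + 4·2; (-4)·(-3) + 4·4 + (-4)·2; (-5)·(-3) + 2·4 + (-1)·2) = (-7, 20, 21)
Ratio: 20/4 = 5.000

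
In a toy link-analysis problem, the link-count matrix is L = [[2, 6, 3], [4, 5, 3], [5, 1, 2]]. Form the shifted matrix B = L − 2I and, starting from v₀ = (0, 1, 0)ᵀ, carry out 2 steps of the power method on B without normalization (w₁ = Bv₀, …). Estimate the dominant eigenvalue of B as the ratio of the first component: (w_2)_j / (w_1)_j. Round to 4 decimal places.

B = L − 2I has rows (0, 6, 3); (4, 3, 3); (5, 1, 0)
w1 = Bv₀ = (0·0 + 6·1 + 3·0; 4·0 + 3·1 + 3·0; 5·0 + 1·1 + 0·0) = (6, 3, 1)
w2 = Bw1 = (0·6 + 6·3 + 3·1; 4·6 + 3·3 + 3·1; 5·6 + 1·3 + 0·1) = (21, 36, 33)
Ratio: 21/6 = 3.5000

3.5000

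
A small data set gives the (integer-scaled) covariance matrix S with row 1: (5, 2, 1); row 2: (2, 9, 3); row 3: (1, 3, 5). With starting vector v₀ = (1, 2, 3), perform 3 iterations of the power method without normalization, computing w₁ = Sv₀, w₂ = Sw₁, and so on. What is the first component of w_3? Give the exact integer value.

w1 = Sv₀ = (5·1 + 2·2 + 1·3; 2·1 + 9·2 + 3·3; 1·1 + 3·2 + 5·3) = (12, 29, 22)
w2 = Sw1 = (5·12 + 2·29 + 1·22; 2·12 + 9·29 + 3·22; 1·12 + 3·29 + 5·22) = (140, 351, 209)
w3 = Sw2 = (1611, 4066, 2238)
The requested component of w3 is 1611.

1611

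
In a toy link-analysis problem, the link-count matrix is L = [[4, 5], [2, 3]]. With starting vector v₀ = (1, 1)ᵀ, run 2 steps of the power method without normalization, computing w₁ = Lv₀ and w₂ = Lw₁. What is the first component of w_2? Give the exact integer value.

w1 = Lv₀ = (9, 5)
w2 = Lw1 = (61, 33)
The requested component of w2 is 61.

61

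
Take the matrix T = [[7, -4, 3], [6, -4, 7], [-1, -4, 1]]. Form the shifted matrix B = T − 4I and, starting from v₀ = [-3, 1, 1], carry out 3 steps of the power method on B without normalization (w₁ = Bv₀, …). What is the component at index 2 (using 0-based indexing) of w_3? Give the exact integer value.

-584

B = T − 4I has rows (3, -4, 3); (6, -8, 7); (-1, -4, -3)
w1 = Bv₀ = (-10, -19, -4)
w2 = Bw1 = (34, 64, 98)
w3 = Bw2 = (140, 378, -584)
Requested component of w3: -584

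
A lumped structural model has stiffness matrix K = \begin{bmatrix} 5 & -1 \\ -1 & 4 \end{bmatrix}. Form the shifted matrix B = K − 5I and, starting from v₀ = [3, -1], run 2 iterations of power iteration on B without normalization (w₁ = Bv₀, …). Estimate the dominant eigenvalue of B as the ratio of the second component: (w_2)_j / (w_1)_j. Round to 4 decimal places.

μ ≈ -0.5000

B = K − 5I has rows (0, -1); (-1, -1)
w1 = Bv₀ = (1, -2)
w2 = Bw1 = (2, 1)
Ratio: 1/-2 = -0.5000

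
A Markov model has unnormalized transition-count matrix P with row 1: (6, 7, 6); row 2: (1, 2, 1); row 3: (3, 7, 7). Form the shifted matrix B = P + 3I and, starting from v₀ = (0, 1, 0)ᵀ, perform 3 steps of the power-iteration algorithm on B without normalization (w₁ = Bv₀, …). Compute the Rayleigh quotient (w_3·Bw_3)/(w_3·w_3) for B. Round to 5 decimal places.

B = P + 3I has rows (9, 7, 6); (1, 5, 1); (3, 7, 10)
w1 = Bv₀ = (9·0 + 7·1 + 6·0; 1·0 + 5·1 + 1·0; 3·0 + 7·1 + 10·0) = (7, 5, 7)
w2 = Bw1 = (9·7 + 7·5 + 6·7; 1·7 + 5·5 + 1·7; 3·7 + 7·5 + 10·7) = (140, 39, 126)
w3 = Bw2 = (2289, 461, 1953)
Bw3 = (35546, 6547, 29624)
w3·Bw3 = 142238633; w3·w3 = 9266251; μ ≈ 142238633/9266251 = 15.35018

15.35018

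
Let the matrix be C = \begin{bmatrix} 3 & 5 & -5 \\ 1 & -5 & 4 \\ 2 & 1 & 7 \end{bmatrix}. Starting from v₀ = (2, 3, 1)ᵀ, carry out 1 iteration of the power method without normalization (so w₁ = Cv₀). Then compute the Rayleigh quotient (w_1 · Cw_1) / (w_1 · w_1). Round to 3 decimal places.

λ ≈ -0.809

w1 = Cv₀ = (16, -9, 14)
Cw1 = (-67, 117, 121)
w1·Cw1 = 16·(-67) + (-9)·117 + 14·121 = -431; w1·w1 = 16·16 + (-9)·(-9) + 14·14 = 533
λ ≈ -431/533 = -0.809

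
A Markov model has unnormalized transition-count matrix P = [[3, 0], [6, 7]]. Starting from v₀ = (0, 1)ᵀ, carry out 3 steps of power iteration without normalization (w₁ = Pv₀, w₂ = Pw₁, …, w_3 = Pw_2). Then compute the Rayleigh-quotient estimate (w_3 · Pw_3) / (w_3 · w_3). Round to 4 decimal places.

7.0000

w1 = Pv₀ = (0, 7)
w2 = Pw1 = (0, 49)
w3 = Pw2 = (0, 343)
Pw3 = (0, 2401)
w3·Pw3 = 0·0 + 343·2401 = 823543; w3·w3 = 0·0 + 343·343 = 117649
λ ≈ 823543/117649 = 7.0000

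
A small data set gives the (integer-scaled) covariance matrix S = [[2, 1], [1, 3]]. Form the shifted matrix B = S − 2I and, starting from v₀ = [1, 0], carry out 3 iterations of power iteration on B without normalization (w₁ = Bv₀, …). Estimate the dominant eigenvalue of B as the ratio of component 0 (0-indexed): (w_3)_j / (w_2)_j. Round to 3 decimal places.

B = S − 2I has rows (0, 1); (1, 1)
w1 = Bv₀ = (0·1 + 1·0; 1·1 + 1·0) = (0, 1)
w2 = Bw1 = (0·0 + 1·1; 1·0 + 1·1) = (1, 1)
w3 = Bw2 = (1, 2)
Ratio: 1/1 = 1.000

μ ≈ 1.000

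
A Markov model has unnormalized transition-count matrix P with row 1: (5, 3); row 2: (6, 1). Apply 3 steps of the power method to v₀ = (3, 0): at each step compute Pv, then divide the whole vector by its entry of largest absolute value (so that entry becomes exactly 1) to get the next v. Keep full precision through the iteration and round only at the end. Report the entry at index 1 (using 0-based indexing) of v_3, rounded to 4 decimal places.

0.9102

Pv0 = (15.00000, 18.00000); divide by 18.00000 → v1 = (0.83333, 1.00000)
Pv1 = (7.16667, 6.00000); divide by 7.16667 → v2 = (1.00000, 0.83721)
Pv2 = (7.51163, 6.83721); divide by 7.51163 → v3 = (1.00000, 0.91022)
Requested entry of v3: 882/969 = 0.9102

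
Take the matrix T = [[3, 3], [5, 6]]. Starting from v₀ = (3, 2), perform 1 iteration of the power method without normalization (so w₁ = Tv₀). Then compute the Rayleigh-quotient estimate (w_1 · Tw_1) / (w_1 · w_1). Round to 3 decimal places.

w1 = Tv₀ = (3·3 + 3·2; 5·3 + 6·2) = (15, 27)
Tw1 = (126, 237)
w1·Tw1 = 15·126 + 27·237 = 8289; w1·w1 = 15·15 + 27·27 = 954
λ ≈ 8289/954 = 8.689

8.689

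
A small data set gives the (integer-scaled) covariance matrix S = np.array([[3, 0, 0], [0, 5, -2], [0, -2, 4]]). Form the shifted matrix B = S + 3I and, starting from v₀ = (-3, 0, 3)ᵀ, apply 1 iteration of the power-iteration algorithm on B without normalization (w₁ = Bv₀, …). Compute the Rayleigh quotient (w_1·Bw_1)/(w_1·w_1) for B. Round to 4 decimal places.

μ ≈ 7.2697

B = S + 3I has rows (6, 0, 0); (0, 8, -2); (0, -2, 7)
w1 = Bv₀ = (6·(-3) + 0·0 + 0·3; 0·(-3) + 8·0 + (-2)·3; 0·(-3) + (-2)·0 + 7·3) = (-18, -6, 21)
Bw1 = (-108, -90, 159)
w1·Bw1 = 5823; w1·w1 = 801; μ ≈ 5823/801 = 7.2697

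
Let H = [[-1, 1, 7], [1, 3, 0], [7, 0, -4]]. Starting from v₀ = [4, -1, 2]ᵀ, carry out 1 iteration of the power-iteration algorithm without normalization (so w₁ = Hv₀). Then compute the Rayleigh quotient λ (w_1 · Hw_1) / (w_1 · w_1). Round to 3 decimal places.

λ ≈ 1.784

w1 = Hv₀ = ((-1)·4 + 1·(-1) + 7·2; 1·4 + 3·(-1) + 0·2; 7·4 + 0·(-1) + (-4)·2) = (9, 1, 20)
Hw1 = (132, 12, -17)
w1·Hw1 = 9·132 + 1·12 + 20·(-17) = 860; w1·w1 = 9·9 + 1·1 + 20·20 = 482
λ ≈ 860/482 = 1.784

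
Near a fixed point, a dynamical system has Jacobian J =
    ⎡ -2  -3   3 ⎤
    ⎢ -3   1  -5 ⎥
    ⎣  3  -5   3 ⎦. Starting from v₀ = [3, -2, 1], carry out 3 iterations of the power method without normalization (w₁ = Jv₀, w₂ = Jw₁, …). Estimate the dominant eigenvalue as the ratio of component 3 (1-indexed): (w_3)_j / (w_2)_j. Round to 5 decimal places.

w1 = Jv₀ = (3, -16, 22)
w2 = Jw1 = (108, -135, 155)
w3 = Jw2 = (654, -1234, 1464)
Ratio at component: 1464 / 155 = 9.44516

λ ≈ 9.44516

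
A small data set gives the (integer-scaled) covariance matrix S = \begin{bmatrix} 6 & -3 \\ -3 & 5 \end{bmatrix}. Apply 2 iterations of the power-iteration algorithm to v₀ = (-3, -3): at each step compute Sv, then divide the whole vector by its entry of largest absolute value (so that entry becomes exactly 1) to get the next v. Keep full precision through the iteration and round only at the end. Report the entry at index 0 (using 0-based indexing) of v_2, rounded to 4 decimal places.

1.0000

Sv0 = (-9.00000, -6.00000); divide by -9.00000 → v1 = (1.00000, 0.66667)
Sv1 = (4.00000, 0.33333); divide by 4.00000 → v2 = (1.00000, 0.08333)
Requested entry of v2: -36/-36 = 1.0000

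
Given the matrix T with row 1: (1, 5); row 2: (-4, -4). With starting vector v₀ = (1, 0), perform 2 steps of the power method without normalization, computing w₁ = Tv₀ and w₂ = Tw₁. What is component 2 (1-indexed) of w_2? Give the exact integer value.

12

w1 = Tv₀ = (1·1 + 5·0; (-4)·1 + (-4)·0) = (1, -4)
w2 = Tw1 = (1·1 + 5·(-4); (-4)·1 + (-4)·(-4)) = (-19, 12)
The requested component of w2 is 12.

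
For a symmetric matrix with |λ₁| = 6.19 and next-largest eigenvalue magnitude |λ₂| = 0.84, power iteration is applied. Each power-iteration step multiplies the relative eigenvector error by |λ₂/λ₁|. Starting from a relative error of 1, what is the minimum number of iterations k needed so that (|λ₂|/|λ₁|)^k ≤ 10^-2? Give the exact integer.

3

|λ₂/λ₁| = 0.84/6.19 = 0.13570
Need k ≥ ln(10^-2) / ln(0.13570) = -4.6052 / -1.9973 ≈ 2.306
Smallest integer k satisfying the bound: 3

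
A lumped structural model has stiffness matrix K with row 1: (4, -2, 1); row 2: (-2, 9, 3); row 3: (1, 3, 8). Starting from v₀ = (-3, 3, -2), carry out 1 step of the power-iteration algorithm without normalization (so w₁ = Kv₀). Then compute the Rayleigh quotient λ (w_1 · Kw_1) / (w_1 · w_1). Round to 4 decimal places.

8.0561

w1 = Kv₀ = (4·(-3) + (-2)·3 + 1·(-2); (-2)·(-3) + 9·3 + 3·(-2); 1·(-3) + 3·3 + 8·(-2)) = (-20, 27, -10)
Kw1 = (-144, 253, -19)
w1·Kw1 = (-20)·(-144) + 27·253 + (-10)·(-19) = 9901; w1·w1 = (-20)·(-20) + 27·27 + (-10)·(-10) = 1229
λ ≈ 9901/1229 = 8.0561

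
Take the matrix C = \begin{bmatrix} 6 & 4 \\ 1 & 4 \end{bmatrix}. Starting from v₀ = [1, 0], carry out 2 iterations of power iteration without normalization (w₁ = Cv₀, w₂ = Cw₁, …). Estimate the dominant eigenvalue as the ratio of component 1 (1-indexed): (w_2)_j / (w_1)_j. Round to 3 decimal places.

w1 = Cv₀ = (6·1 + 4·0; 1·1 + 4·0) = (6, 1)
w2 = Cw1 = (6·6 + 4·1; 1·6 + 4·1) = (40, 10)
Ratio at component: 40 / 6 = 6.667

6.667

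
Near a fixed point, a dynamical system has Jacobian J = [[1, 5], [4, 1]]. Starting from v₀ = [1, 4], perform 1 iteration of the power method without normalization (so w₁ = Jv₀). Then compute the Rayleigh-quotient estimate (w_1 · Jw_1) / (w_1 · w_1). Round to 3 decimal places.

3.994

w1 = Jv₀ = (1·1 + 5·4; 4·1 + 1·4) = (21, 8)
Jw1 = (61, 92)
w1·Jw1 = 21·61 + 8·92 = 2017; w1·w1 = 21·21 + 8·8 = 505
λ ≈ 2017/505 = 3.994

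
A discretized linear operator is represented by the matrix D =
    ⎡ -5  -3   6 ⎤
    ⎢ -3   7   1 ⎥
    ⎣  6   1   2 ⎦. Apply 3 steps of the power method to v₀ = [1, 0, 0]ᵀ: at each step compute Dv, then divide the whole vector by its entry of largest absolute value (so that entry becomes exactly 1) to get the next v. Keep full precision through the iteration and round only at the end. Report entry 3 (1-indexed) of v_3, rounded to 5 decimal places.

-0.79412

Dv0 = (-5.000000, -3.000000, 6.000000); divide by 6.000000 → v1 = (-0.833333, -0.500000, 1.000000)
Dv1 = (11.666667, 0.000000, -3.500000); divide by 11.666667 → v2 = (1.000000, 0.000000, -0.300000)
Dv2 = (-6.800000, -3.300000, 5.400000); divide by -6.800000 → v3 = (1.000000, 0.485294, -0.794118)
Requested entry of v3: 378/-476 = -0.79412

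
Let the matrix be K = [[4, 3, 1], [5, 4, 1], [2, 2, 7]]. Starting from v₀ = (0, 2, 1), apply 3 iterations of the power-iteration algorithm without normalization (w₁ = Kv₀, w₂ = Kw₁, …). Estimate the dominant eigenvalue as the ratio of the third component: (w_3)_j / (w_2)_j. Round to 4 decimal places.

9.7156

w1 = Kv₀ = (4·0 + 3·2 + 1·1; 5·0 + 4·2 + 1·1; 2·0 + 2·2 + 7·1) = (7, 9, 11)
w2 = Kw1 = (4·7 + 3·9 + 1·11; 5·7 + 4·9 + 1·11; 2·7 + 2·9 + 7·11) = (66, 82, 109)
w3 = Kw2 = (619, 767, 1059)
Ratio at component: 1059 / 109 = 9.7156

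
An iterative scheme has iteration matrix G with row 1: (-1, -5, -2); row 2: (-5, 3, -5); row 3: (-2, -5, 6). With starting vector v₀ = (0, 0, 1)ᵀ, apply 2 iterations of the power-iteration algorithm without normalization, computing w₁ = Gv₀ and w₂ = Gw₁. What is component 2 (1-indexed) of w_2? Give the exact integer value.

w1 = Gv₀ = (-2, -5, 6)
w2 = Gw1 = (15, -35, 65)
The requested component of w2 is -35.

-35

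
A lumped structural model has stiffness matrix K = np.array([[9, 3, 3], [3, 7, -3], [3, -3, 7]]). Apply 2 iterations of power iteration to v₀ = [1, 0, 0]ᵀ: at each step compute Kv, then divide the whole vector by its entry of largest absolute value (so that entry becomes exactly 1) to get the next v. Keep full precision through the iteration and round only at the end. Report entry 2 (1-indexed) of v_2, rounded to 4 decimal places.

Kv0 = (9.00000, 3.00000, 3.00000); divide by 9.00000 → v1 = (1.00000, 0.33333, 0.33333)
Kv1 = (11.00000, 4.33333, 4.33333); divide by 11.00000 → v2 = (1.00000, 0.39394, 0.39394)
Requested entry of v2: 39/99 = 0.3939

0.3939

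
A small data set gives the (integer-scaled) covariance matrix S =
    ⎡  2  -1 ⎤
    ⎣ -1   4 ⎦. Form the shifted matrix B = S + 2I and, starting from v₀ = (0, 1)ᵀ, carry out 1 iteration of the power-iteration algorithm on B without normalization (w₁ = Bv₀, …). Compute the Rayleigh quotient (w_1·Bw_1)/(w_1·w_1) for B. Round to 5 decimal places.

6.27027

B = S + 2I has rows (4, -1); (-1, 6)
w1 = Bv₀ = (4·0 + (-1)·1; (-1)·0 + 6·1) = (-1, 6)
Bw1 = (-10, 37)
w1·Bw1 = 232; w1·w1 = 37; μ ≈ 232/37 = 6.27027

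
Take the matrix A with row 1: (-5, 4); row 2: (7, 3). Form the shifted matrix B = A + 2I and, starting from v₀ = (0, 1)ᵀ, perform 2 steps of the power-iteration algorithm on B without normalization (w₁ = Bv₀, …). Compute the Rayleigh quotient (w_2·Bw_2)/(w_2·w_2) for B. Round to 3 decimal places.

B = A + 2I has rows (-3, 4); (7, 5)
w1 = Bv₀ = (4, 5)
w2 = Bw1 = (8, 53)
Bw2 = (188, 321)
w2·Bw2 = 18517; w2·w2 = 2873; μ ≈ 18517/2873 = 6.445

6.445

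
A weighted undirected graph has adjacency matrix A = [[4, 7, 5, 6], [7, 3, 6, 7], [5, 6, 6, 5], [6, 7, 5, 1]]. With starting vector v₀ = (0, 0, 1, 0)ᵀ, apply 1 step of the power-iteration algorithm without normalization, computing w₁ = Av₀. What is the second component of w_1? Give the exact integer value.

6

w1 = Av₀ = (5, 6, 6, 5)
The requested component of w1 is 6.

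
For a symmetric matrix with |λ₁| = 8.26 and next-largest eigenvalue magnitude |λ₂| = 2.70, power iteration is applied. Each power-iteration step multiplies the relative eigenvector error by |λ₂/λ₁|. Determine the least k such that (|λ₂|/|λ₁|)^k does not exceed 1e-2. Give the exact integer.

|λ₂/λ₁| = 2.70/8.26 = 0.32688
Need k ≥ ln(1e-2) / ln(0.32688) = -4.6052 / -1.1182 ≈ 4.118
Smallest integer k satisfying the bound: 5

5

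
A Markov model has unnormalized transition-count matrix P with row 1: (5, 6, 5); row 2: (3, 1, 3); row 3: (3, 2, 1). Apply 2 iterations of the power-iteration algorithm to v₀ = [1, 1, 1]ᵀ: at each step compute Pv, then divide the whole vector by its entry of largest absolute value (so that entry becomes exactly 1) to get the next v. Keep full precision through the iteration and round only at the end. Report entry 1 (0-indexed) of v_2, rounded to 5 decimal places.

Pv0 = (16.000000, 7.000000, 6.000000); divide by 16.000000 → v1 = (1.000000, 0.437500, 0.375000)
Pv1 = (9.500000, 4.562500, 4.250000); divide by 9.500000 → v2 = (1.000000, 0.480263, 0.447368)
Requested entry of v2: 73/152 = 0.48026

0.48026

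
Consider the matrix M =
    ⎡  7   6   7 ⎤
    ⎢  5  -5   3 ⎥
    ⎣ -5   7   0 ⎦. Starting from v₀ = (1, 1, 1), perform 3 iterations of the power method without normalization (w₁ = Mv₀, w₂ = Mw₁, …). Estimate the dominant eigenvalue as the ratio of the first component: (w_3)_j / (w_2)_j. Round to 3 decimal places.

w1 = Mv₀ = (7·1 + 6·1 + 7·1; 5·1 + (-5)·1 + 3·1; (-5)·1 + 7·1 + 0·1) = (20, 3, 2)
w2 = Mw1 = (7·20 + 6·3 + 7·2; 5·20 + (-5)·3 + 3·2; (-5)·20 + 7·3 + 0·2) = (172, 91, -79)
w3 = Mw2 = (1197, 168, -223)
Ratio at component: 1197 / 172 = 6.959

6.959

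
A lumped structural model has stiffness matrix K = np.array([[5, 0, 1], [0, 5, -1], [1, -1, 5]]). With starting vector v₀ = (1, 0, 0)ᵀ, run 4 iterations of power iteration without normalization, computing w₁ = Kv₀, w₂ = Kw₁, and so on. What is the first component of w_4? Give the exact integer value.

w1 = Kv₀ = (5, 0, 1)
w2 = Kw1 = (26, -1, 10)
w3 = Kw2 = (140, -15, 77)
w4 = Kw3 = (777, -152, 540)
The requested component of w4 is 777.

777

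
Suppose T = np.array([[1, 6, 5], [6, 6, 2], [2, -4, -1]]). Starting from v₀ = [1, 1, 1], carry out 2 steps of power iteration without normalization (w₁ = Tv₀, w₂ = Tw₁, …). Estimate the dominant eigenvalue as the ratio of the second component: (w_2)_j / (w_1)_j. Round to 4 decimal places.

w1 = Tv₀ = (12, 14, -3)
w2 = Tw1 = (81, 150, -29)
Ratio at component: 150 / 14 = 10.7143

λ ≈ 10.7143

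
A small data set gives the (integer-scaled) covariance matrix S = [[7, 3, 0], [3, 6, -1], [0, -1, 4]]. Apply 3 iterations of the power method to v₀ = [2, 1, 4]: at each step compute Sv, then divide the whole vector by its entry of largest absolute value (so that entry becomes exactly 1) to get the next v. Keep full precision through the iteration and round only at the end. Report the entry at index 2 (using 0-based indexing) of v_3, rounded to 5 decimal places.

0.09896

Sv0 = (17.000000, 8.000000, 15.000000); divide by 17.000000 → v1 = (1.000000, 0.470588, 0.882353)
Sv1 = (8.411765, 4.941176, 3.058824); divide by 8.411765 → v2 = (1.000000, 0.587413, 0.363636)
Sv2 = (8.762238, 6.160839, 0.867133); divide by 8.762238 → v3 = (1.000000, 0.703113, 0.098962)
Requested entry of v3: 124/1253 = 0.09896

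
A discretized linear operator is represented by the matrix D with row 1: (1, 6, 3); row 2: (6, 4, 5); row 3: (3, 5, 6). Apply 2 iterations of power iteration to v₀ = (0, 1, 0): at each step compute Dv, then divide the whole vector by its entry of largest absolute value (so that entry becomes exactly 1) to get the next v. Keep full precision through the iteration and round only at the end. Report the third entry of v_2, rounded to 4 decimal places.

0.8831

Dv0 = (6.00000, 4.00000, 5.00000); divide by 6.00000 → v1 = (1.00000, 0.66667, 0.83333)
Dv1 = (7.50000, 12.83333, 11.33333); divide by 12.83333 → v2 = (0.58442, 1.00000, 0.88312)
Requested entry of v2: 68/77 = 0.8831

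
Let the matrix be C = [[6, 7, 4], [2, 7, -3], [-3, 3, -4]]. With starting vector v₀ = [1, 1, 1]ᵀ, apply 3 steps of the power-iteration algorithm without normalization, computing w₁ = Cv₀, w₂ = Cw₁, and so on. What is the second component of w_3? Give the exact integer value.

923

w1 = Cv₀ = (6·1 + 7·1 + 4·1; 2·1 + 7·1 + (-3)·1; (-3)·1 + 3·1 + (-4)·1) = (17, 6, -4)
w2 = Cw1 = (6·17 + 7·6 + 4·(-4); 2·17 + 7·6 + (-3)·(-4); (-3)·17 + 3·6 + (-4)·(-4)) = (128, 88, -17)
w3 = Cw2 = (1316, 923, -52)
The requested component of w3 is 923.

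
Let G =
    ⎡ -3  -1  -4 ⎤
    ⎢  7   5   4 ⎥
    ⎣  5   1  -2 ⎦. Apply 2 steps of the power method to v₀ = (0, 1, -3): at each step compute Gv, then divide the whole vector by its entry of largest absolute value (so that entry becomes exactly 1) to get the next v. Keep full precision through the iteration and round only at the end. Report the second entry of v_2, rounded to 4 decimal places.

1.0000

Gv0 = (11.00000, -7.00000, 7.00000); divide by 11.00000 → v1 = (1.00000, -0.63636, 0.63636)
Gv1 = (-4.90909, 6.36364, 3.09091); divide by 6.36364 → v2 = (-0.77143, 1.00000, 0.48571)
Requested entry of v2: 70/70 = 1.0000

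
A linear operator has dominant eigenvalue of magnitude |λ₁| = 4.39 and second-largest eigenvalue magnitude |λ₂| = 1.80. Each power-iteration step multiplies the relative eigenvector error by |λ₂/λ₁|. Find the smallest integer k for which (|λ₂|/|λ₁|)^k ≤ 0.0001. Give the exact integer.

11

|λ₂/λ₁| = 1.80/4.39 = 0.41002
Need k ≥ ln(0.0001) / ln(0.41002) = -9.2103 / -0.8915 ≈ 10.331
Smallest integer k satisfying the bound: 11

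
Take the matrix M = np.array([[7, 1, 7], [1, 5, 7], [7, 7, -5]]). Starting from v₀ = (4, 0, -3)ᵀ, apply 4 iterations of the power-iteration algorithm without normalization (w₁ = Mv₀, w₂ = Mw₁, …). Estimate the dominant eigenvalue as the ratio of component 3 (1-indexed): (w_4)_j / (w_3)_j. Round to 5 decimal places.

λ ≈ -4.98420

w1 = Mv₀ = (7·4 + 1·0 + 7·(-3); 1·4 + 5·0 + 7·(-3); 7·4 + 7·0 + (-5)·(-3)) = (7, -17, 43)
w2 = Mw1 = (7·7 + 1·(-17) + 7·43; 1·7 + 5·(-17) + 7·43; 7·7 + 7·(-17) + (-5)·43) = (333, 223, -285)
w3 = Mw2 = (559, -547, 5317)
w4 = Mw3 = (40585, 35043, -26501)
Ratio at component: -26501 / 5317 = -4.98420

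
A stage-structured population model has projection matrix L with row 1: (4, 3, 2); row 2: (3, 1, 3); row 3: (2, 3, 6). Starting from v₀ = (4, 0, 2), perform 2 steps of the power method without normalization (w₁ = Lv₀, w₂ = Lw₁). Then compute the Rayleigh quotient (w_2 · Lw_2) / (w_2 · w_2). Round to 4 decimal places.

λ ≈ 9.3058

w1 = Lv₀ = (20, 18, 20)
w2 = Lw1 = (174, 138, 214)
Lw2 = (1538, 1302, 2046)
w2·Lw2 = 174·1538 + 138·1302 + 214·2046 = 885132; w2·w2 = 174·174 + 138·138 + 214·214 = 95116
λ ≈ 885132/95116 = 9.3058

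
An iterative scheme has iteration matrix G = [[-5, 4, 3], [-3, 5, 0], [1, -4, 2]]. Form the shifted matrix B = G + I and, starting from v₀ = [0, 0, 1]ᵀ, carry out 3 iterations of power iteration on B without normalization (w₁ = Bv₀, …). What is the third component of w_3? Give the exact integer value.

B = G + I has rows (-4, 4, 3); (-3, 6, 0); (1, -4, 3)
w1 = Bv₀ = ((-4)·0 + 4·0 + 3·1; (-3)·0 + 6·0 + 0·1; 1·0 + (-4)·0 + 3·1) = (3, 0, 3)
w2 = Bw1 = ((-4)·3 + 4·0 + 3·3; (-3)·3 + 6·0 + 0·3; 1·3 + (-4)·0 + 3·3) = (-3, -9, 12)
w3 = Bw2 = (12, -45, 69)
Requested component of w3: 69

69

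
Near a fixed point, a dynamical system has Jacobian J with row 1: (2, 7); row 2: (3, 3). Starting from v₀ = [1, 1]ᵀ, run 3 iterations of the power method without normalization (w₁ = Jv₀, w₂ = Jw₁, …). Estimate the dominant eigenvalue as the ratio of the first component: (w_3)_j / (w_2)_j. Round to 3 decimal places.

λ ≈ 7.250

w1 = Jv₀ = (9, 6)
w2 = Jw1 = (60, 45)
w3 = Jw2 = (435, 315)
Ratio at component: 435 / 60 = 7.250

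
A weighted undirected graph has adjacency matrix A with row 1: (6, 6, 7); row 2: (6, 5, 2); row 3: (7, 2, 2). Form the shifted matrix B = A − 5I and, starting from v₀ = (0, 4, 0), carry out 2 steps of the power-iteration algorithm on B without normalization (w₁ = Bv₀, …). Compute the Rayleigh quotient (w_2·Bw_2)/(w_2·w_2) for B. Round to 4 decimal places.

6.6602

B = A − 5I has rows (1, 6, 7); (6, 0, 2); (7, 2, -3)
w1 = Bv₀ = (1·0 + 6·4 + 7·0; 6·0 + 0·4 + 2·0; 7·0 + 2·4 + (-3)·0) = (24, 0, 8)
w2 = Bw1 = (1·24 + 6·0 + 7·8; 6·24 + 0·0 + 2·8; 7·24 + 2·0 + (-3)·8) = (80, 160, 144)
Bw2 = (2048, 768, 448)
w2·Bw2 = 351232; w2·w2 = 52736; μ ≈ 351232/52736 = 6.6602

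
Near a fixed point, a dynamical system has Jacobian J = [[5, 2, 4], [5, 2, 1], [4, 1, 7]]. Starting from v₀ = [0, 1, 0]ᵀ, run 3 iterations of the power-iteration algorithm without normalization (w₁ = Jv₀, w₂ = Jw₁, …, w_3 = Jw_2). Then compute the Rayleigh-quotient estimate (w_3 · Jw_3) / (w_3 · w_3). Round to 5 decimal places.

λ ≈ 10.95682

w1 = Jv₀ = (5·0 + 2·1 + 4·0; 5·0 + 2·1 + 1·0; 4·0 + 1·1 + 7·0) = (2, 2, 1)
w2 = Jw1 = (5·2 + 2·2 + 4·1; 5·2 + 2·2 + 1·1; 4·2 + 1·2 + 7·1) = (18, 15, 17)
w3 = Jw2 = (188, 137, 206)
Jw3 = (2038, 1420, 2331)
w3·Jw3 = 188·2038 + 137·1420 + 206·2331 = 1057870; w3·w3 = 188·188 + 137·137 + 206·206 = 96549
λ ≈ 1057870/96549 = 10.95682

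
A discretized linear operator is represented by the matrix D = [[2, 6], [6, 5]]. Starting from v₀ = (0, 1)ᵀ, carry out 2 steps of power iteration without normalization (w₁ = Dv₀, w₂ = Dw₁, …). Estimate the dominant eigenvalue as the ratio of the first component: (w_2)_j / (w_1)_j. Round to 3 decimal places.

w1 = Dv₀ = (2·0 + 6·1; 6·0 + 5·1) = (6, 5)
w2 = Dw1 = (2·6 + 6·5; 6·6 + 5·5) = (42, 61)
Ratio at component: 42 / 6 = 7.000

λ ≈ 7.000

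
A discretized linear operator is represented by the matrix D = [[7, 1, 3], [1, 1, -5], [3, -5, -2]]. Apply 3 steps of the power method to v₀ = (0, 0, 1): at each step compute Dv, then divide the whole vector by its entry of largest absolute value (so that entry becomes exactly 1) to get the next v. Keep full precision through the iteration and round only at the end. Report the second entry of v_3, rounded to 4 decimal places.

-0.8958

Dv0 = (3.00000, -5.00000, -2.00000); divide by -5.00000 → v1 = (-0.60000, 1.00000, 0.40000)
Dv1 = (-2.00000, -1.60000, -7.60000); divide by -7.60000 → v2 = (0.26316, 0.21053, 1.00000)
Dv2 = (5.05263, -4.52632, -2.26316); divide by 5.05263 → v3 = (1.00000, -0.89583, -0.44792)
Requested entry of v3: -172/192 = -0.8958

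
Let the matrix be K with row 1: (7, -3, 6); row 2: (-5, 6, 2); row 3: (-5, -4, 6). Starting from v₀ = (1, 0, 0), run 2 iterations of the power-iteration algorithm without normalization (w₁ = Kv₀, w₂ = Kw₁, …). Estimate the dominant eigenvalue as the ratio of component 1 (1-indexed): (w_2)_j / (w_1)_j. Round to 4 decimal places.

4.8571

w1 = Kv₀ = (7, -5, -5)
w2 = Kw1 = (34, -75, -45)
Ratio at component: 34 / 7 = 4.8571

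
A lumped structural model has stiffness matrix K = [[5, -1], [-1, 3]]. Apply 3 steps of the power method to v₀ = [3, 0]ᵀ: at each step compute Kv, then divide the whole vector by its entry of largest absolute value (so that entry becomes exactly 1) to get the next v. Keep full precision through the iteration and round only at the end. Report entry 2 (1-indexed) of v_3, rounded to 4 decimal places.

Kv0 = (15.00000, -3.00000); divide by 15.00000 → v1 = (1.00000, -0.20000)
Kv1 = (5.20000, -1.60000); divide by 5.20000 → v2 = (1.00000, -0.30769)
Kv2 = (5.30769, -1.92308); divide by 5.30769 → v3 = (1.00000, -0.36232)
Requested entry of v3: -150/414 = -0.3623

-0.3623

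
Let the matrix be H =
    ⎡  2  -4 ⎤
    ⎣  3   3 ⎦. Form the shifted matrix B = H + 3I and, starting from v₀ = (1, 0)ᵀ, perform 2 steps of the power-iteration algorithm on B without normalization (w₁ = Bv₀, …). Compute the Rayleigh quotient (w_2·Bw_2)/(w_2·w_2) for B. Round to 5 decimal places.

5.52464

B = H + 3I has rows (5, -4); (3, 6)
w1 = Bv₀ = (5·1 + (-4)·0; 3·1 + 6·0) = (5, 3)
w2 = Bw1 = (5·5 + (-4)·3; 3·5 + 6·3) = (13, 33)
Bw2 = (-67, 237)
w2·Bw2 = 6950; w2·w2 = 1258; μ ≈ 6950/1258 = 5.52464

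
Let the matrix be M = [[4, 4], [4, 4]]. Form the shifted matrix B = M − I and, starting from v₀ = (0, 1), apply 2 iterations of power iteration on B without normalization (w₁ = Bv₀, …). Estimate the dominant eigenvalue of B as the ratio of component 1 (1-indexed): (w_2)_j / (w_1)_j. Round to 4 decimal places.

μ ≈ 6.0000

B = M − I has rows (3, 4); (4, 3)
w1 = Bv₀ = (4, 3)
w2 = Bw1 = (24, 25)
Ratio: 24/4 = 6.0000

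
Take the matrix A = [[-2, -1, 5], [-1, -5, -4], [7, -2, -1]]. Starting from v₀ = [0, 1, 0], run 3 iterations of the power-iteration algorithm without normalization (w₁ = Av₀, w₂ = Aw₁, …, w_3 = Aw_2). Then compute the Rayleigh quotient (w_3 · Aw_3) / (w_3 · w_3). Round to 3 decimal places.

w1 = Av₀ = ((-2)·0 + (-1)·1 + 5·0; (-1)·0 + (-5)·1 + (-4)·0; 7·0 + (-2)·1 + (-1)·0) = (-1, -5, -2)
w2 = Aw1 = ((-2)·(-1) + (-1)·(-5) + 5·(-2); (-1)·(-1) + (-5)·(-5) + (-4)·(-2); 7·(-1) + (-2)·(-5) + (-1)·(-2)) = (-3, 34, 5)
w3 = Aw2 = (-3, -187, -94)
Aw3 = (-277, 1314, 447)
w3·Aw3 = (-3)·(-277) + (-187)·1314 + (-94)·447 = -286905; w3·w3 = (-3)·(-3) + (-187)·(-187) + (-94)·(-94) = 43814
λ ≈ -286905/43814 = -6.548

-6.548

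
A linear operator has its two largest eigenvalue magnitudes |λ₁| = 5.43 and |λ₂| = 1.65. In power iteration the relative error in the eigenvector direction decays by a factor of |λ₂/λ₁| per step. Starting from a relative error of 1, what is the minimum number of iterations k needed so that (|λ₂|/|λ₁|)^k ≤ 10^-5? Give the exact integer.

10

|λ₂/λ₁| = 1.65/5.43 = 0.30387
Need k ≥ ln(10^-5) / ln(0.30387) = -11.5129 / -1.1912 ≈ 9.665
Smallest integer k satisfying the bound: 10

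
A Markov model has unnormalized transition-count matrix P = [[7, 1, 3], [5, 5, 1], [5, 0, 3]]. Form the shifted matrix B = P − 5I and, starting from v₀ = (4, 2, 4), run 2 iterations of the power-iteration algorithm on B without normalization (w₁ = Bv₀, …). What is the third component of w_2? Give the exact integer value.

B = P − 5I has rows (2, 1, 3); (5, 0, 1); (5, 0, -2)
w1 = Bv₀ = (2·4 + 1·2 + 3·4; 5·4 + 0·2 + 1·4; 5·4 + 0·2 + (-2)·4) = (22, 24, 12)
w2 = Bw1 = (2·22 + 1·24 + 3·12; 5·22 + 0·24 + 1·12; 5·22 + 0·24 + (-2)·12) = (104, 122, 86)
Requested component of w2: 86

86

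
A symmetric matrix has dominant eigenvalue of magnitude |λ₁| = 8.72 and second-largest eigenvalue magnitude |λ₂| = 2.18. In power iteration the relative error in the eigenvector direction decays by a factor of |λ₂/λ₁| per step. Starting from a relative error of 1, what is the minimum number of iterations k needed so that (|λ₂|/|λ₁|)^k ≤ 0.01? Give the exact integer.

|λ₂/λ₁| = 2.18/8.72 = 0.25000
Need k ≥ ln(0.01) / ln(0.25000) = -4.6052 / -1.3863 ≈ 3.322
Smallest integer k satisfying the bound: 4

4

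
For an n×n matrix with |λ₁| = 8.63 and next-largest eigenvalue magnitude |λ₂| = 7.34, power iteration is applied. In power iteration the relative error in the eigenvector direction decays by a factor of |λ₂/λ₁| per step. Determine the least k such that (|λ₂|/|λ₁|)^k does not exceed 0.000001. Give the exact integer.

86

|λ₂/λ₁| = 7.34/8.63 = 0.85052
Need k ≥ ln(0.000001) / ln(0.85052) = -13.8155 / -0.1619 ≈ 85.331
Smallest integer k satisfying the bound: 86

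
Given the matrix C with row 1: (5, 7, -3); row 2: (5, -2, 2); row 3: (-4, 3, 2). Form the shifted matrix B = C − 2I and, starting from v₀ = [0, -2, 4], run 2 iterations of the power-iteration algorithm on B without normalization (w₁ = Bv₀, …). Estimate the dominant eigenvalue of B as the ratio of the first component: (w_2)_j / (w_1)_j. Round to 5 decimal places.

B = C − 2I has rows (3, 7, -3); (5, -4, 2); (-4, 3, 0)
w1 = Bv₀ = (-26, 16, -6)
w2 = Bw1 = (52, -206, 152)
Ratio: 52/-26 = -2.00000

-2.00000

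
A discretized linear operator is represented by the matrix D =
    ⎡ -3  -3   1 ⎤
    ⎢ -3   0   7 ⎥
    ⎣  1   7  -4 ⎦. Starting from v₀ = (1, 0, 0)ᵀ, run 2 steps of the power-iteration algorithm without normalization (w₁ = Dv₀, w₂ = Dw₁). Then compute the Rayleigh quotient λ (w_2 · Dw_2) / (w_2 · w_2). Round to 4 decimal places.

-9.5496

w1 = Dv₀ = (-3, -3, 1)
w2 = Dw1 = (19, 16, -28)
Dw2 = (-133, -253, 243)
w2·Dw2 = 19·(-133) + 16·(-253) + (-28)·243 = -13379; w2·w2 = 19·19 + 16·16 + (-28)·(-28) = 1401
λ ≈ -13379/1401 = -9.5496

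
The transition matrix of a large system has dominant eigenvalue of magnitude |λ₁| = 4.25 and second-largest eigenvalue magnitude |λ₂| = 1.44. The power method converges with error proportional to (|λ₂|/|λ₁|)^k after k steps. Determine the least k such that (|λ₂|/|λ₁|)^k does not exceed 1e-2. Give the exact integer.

5

|λ₂/λ₁| = 1.44/4.25 = 0.33882
Need k ≥ ln(1e-2) / ln(0.33882) = -4.6052 / -1.0823 ≈ 4.255
Smallest integer k satisfying the bound: 5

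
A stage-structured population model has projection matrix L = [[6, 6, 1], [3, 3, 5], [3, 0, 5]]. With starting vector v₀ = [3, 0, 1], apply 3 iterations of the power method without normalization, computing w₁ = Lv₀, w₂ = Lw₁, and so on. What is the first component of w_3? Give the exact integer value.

w1 = Lv₀ = (19, 14, 14)
w2 = Lw1 = (212, 169, 127)
w3 = Lw2 = (2413, 1778, 1271)
The requested component of w3 is 2413.

2413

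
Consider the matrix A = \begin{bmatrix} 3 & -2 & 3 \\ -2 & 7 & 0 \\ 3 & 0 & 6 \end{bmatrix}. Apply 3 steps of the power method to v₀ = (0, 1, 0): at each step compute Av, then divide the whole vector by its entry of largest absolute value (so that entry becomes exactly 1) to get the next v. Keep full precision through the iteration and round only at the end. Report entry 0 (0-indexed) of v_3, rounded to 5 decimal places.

-0.44769

Av0 = (-2.000000, 7.000000, 0.000000); divide by 7.000000 → v1 = (-0.285714, 1.000000, 0.000000)
Av1 = (-2.857143, 7.571429, -0.857143); divide by 7.571429 → v2 = (-0.377358, 1.000000, -0.113208)
Av2 = (-3.471698, 7.754717, -1.811321); divide by 7.754717 → v3 = (-0.447689, 1.000000, -0.233577)
Requested entry of v3: -184/411 = -0.44769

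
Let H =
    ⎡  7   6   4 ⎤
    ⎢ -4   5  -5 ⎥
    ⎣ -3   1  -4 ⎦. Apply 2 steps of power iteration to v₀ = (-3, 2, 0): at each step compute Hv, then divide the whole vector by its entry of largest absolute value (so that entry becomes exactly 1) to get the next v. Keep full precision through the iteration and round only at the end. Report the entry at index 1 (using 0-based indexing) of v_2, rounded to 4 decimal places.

Hv0 = (-9.00000, 22.00000, 11.00000); divide by 22.00000 → v1 = (-0.40909, 1.00000, 0.50000)
Hv1 = (5.13636, 4.13636, 0.22727); divide by 5.13636 → v2 = (1.00000, 0.80531, 0.04425)
Requested entry of v2: 91/113 = 0.8053

0.8053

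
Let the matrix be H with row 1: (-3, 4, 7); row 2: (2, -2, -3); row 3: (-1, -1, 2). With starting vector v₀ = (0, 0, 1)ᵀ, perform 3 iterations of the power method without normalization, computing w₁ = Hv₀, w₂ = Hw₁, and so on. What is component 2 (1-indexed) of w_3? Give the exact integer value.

w1 = Hv₀ = (7, -3, 2)
w2 = Hw1 = (-19, 14, 0)
w3 = Hw2 = (113, -66, 5)
The requested component of w3 is -66.

-66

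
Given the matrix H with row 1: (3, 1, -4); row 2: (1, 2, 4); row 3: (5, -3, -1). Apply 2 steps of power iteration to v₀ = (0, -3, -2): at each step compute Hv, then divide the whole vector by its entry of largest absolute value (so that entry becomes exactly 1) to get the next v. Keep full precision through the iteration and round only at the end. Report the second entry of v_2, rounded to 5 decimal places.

Hv0 = (5.000000, -14.000000, 11.000000); divide by -14.000000 → v1 = (-0.357143, 1.000000, -0.785714)
Hv1 = (3.071429, -1.500000, -4.000000); divide by -4.000000 → v2 = (-0.767857, 0.375000, 1.000000)
Requested entry of v2: 21/56 = 0.37500

0.37500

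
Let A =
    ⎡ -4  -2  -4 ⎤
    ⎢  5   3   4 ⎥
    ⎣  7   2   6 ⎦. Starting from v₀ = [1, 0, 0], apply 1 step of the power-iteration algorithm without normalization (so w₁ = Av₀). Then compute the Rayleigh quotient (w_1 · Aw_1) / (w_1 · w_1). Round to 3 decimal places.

w1 = Av₀ = (-4, 5, 7)
Aw1 = (-22, 23, 24)
w1·Aw1 = (-4)·(-22) + 5·23 + 7·24 = 371; w1·w1 = (-4)·(-4) + 5·5 + 7·7 = 90
λ ≈ 371/90 = 4.122

λ ≈ 4.122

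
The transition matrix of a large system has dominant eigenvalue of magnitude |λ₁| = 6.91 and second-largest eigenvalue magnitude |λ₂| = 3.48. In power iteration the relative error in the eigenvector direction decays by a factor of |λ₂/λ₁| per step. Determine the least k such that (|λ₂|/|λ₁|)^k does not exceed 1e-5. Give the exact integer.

|λ₂/λ₁| = 3.48/6.91 = 0.50362
Need k ≥ ln(1e-5) / ln(0.50362) = -11.5129 / -0.6859 ≈ 16.784
Smallest integer k satisfying the bound: 17

17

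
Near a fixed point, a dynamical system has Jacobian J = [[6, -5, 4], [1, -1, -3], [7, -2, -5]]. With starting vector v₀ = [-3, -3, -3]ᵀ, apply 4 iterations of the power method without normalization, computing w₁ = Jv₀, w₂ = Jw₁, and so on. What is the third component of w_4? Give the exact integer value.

w1 = Jv₀ = (6·(-3) + (-5)·(-3) + 4·(-3); 1·(-3) + (-1)·(-3) + (-3)·(-3); 7·(-3) + (-2)·(-3) + (-5)·(-3)) = (-15, 9, 0)
w2 = Jw1 = (6·(-15) + (-5)·9 + 4·0; 1·(-15) + (-1)·9 + (-3)·0; 7·(-15) + (-2)·9 + (-5)·0) = (-135, -24, -123)
w3 = Jw2 = (-1182, 258, -282)
w4 = Jw3 = (-9510, -594, -7380)
The requested component of w4 is -7380.

-7380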